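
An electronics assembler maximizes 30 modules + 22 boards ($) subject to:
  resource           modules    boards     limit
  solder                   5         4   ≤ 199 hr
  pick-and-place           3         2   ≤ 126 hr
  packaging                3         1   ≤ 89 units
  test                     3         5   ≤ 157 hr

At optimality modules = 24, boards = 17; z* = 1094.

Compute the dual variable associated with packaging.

Binding: packaging and test. Non-binding: solder (11 unused), pick-and-place (20 unused).
By complementary slackness, y = 0 for the non-binding constraints.
From A_Bᵀ y = c: 3·y_packaging + 3·y_test = 30; 1·y_packaging + 5·y_test = 22.
→ y_packaging = 7 and y_test = 3.
Shadow price of packaging = 7.

7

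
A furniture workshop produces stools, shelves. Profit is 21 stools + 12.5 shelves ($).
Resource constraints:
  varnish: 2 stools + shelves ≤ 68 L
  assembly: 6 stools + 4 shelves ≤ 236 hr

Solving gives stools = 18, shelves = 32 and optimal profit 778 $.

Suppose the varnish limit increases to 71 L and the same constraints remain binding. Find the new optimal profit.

Both varnish and assembly are binding at x*.
The binding rows give the dual system: 2·y_varnish + 6·y_assembly = 21 and 1·y_varnish + 4·y_assembly = 12.5.
Solving: y_varnish = 4.5, y_assembly = 2.
Δz = y_varnish·Δb = 4.5 × (3) = 13.5, so new z* = 778 + 13.5 = 791.5.

791.5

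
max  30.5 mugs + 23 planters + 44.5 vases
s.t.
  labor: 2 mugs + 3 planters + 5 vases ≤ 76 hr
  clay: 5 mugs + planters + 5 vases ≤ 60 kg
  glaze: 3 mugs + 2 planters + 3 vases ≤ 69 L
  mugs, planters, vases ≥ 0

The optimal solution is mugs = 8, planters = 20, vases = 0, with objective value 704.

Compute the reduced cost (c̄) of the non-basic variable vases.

At the optimum: labor uses 76 of 76 (binding); clay uses 60 of 60 (binding); glaze uses 64 of 69 (slack = 5).
Since glaze is not tight, its dual is 0.
From A_Bᵀ y = c: 2·y_labor + 5·y_clay = 30.5; 3·y_labor + 1·y_clay = 23.
→ y_labor = 6.5 and y_clay = 3.5.
Reduced cost of vases: c₃ − yᵀa₃ = 44.5 − (6.5·5 + 3.5·5) = 44.5 − 50 = -5.5.

-5.5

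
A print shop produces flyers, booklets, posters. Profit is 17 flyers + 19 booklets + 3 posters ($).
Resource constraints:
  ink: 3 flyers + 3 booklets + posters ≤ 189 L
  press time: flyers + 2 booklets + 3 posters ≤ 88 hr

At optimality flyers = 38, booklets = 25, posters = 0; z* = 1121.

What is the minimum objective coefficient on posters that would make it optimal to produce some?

At the optimum: ink uses 189 of 189 (binding); press time uses 88 of 88 (binding).
The binding rows give the dual system: 3·y_ink + 1·y_press time = 17 and 3·y_ink + 2·y_press time = 19.
→ y_ink = 5 and y_press time = 2.
posters enters the basis when its profit ≥ yᵀa₃ = 5·1 + 2·3 = 11.

11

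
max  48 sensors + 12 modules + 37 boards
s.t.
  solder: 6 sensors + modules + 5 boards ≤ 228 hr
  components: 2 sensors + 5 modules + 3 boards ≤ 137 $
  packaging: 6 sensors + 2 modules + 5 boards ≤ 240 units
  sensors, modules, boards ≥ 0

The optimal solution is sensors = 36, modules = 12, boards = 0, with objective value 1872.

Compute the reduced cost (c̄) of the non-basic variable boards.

-3

Check each constraint at x*: solder 228/228 (tight); components 132/137 (slack 5); packaging 240/240 (tight).
By complementary slackness, y = 0 for the non-binding constraint.
The binding rows give the dual system: 6·y_solder + 6·y_packaging = 48 and 1·y_solder + 2·y_packaging = 12.
→ y_solder = 4 and y_packaging = 4.
Reduced cost of boards: c₃ − yᵀa₃ = 37 − (4·5 + 4·5) = 37 − 40 = -3.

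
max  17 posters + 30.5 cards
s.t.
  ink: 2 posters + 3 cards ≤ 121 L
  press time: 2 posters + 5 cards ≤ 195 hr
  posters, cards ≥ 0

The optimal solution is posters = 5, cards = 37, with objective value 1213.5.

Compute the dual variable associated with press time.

2.5

Both ink and press time are binding at x*.
The binding rows give the dual system: 2·y_ink + 2·y_press time = 17 and 3·y_ink + 5·y_press time = 30.5.
This yields shadow prices y_ink = 6, y_press time = 2.5.
Shadow price of press time = 2.5.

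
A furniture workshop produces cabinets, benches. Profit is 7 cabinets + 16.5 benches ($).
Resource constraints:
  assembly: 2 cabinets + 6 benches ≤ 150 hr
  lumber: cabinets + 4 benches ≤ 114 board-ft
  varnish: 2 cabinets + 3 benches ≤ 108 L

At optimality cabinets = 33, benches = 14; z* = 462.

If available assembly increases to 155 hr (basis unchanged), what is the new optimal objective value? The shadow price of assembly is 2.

Δb = 5, so new z* = 462 + (2)·(5) = 462 + 10 = 472.

472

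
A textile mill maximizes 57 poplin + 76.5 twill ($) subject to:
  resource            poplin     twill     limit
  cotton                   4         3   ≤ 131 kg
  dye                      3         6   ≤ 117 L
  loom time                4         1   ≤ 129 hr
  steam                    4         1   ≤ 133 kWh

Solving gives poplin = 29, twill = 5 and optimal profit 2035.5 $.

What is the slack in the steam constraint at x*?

steam used = 4·29 + 1·5 = 121; slack = 133 − 121 = 12.

12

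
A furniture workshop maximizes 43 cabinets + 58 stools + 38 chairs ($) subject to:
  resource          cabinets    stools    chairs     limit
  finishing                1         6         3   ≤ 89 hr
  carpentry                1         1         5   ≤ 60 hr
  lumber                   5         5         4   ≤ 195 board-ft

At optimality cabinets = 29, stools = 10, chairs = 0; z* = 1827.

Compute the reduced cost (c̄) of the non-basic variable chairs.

At the optimum: finishing uses 89 of 89 (binding); carpentry uses 39 of 60 (slack = 21); lumber uses 195 of 195 (binding).
Slack constraints have shadow price 0 (complementary slackness).
The binding rows give the dual system: 1·y_finishing + 5·y_lumber = 43 and 6·y_finishing + 5·y_lumber = 58.
→ y_finishing = 3 and y_lumber = 8.
Reduced cost of chairs: c₃ − yᵀa₃ = 38 − (3·3 + 8·4) = 38 − 41 = -3.

-3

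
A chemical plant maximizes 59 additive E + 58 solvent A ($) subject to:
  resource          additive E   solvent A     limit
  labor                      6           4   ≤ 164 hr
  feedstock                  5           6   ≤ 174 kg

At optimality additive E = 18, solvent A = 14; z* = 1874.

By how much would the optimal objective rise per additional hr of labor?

4

Check each constraint at x*: labor 164/164 (tight); feedstock 174/174 (tight).
The binding rows give the dual system: 6·y_labor + 5·y_feedstock = 59 and 4·y_labor + 6·y_feedstock = 58.
This yields shadow prices y_labor = 4, y_feedstock = 7.
Shadow price of labor = 4.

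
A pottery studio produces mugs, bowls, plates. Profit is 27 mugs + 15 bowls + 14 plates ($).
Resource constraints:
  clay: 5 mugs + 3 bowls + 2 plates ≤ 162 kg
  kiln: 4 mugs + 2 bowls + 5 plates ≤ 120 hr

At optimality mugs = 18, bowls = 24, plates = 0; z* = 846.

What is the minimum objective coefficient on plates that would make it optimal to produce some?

21

Both clay and kiln are binding at x*.
Dual feasibility on the basic columns requires 5·y_clay + 4·y_kiln = 27, 3·y_clay + 2·y_kiln = 15.
This yields shadow prices y_clay = 3, y_kiln = 3.
plates enters the basis when its profit ≥ yᵀa₃ = 3·2 + 3·5 = 21.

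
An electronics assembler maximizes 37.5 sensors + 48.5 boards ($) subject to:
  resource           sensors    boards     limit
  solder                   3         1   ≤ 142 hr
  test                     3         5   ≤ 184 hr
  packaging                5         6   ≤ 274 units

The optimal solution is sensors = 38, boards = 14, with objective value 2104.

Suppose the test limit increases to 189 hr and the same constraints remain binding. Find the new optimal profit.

At the optimum: solder uses 128 of 142 (slack = 14); test uses 184 of 184 (binding); packaging uses 274 of 274 (binding).
By complementary slackness, y = 0 for the non-binding constraint.
Dual feasibility on the basic columns requires 3·y_test + 5·y_packaging = 37.5, 5·y_test + 6·y_packaging = 48.5.
Solving: y_test = 2.5, y_packaging = 6.
Δz = y_test·Δb = 2.5 × (5) = 12.5, so new z* = 2104 + 12.5 = 2116.5.

2116.5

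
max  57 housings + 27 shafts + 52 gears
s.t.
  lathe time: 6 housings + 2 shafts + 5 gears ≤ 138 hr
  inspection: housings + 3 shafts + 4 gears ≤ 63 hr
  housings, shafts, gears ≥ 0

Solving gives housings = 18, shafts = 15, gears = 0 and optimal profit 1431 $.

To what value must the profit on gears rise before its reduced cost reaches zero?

Both lathe time and inspection are binding at x*.
Dual feasibility on the basic columns requires 6·y_lathe time + 1·y_inspection = 57, 2·y_lathe time + 3·y_inspection = 27.
→ y_lathe time = 9 and y_inspection = 3.
gears enters the basis when its profit ≥ yᵀa₃ = 9·5 + 3·4 = 57.

57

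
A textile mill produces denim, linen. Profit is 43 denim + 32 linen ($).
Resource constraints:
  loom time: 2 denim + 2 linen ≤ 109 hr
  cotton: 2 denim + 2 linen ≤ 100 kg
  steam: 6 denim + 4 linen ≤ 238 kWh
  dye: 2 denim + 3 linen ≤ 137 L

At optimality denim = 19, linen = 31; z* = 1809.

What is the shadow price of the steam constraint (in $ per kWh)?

Check each constraint at x*: loom time 100/109 (slack 9); cotton 100/100 (tight); steam 238/238 (tight); dye 131/137 (slack 6).
Slack constraints have shadow price 0 (complementary slackness).
From A_Bᵀ y = c: 2·y_cotton + 6·y_steam = 43; 2·y_cotton + 4·y_steam = 32.
→ y_cotton = 5 and y_steam = 5.5.
Shadow price of steam = 5.5.

5.5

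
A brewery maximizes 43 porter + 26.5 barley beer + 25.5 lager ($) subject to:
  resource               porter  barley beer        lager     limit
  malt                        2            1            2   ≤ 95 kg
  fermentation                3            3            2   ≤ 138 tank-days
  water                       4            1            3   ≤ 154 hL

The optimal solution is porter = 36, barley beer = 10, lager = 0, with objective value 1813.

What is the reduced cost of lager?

-5

Binding: fermentation and water. Non-binding: malt (13 unused).
Since malt is not tight, its dual is 0.
The binding rows give the dual system: 3·y_fermentation + 4·y_water = 43 and 3·y_fermentation + 1·y_water = 26.5.
→ y_fermentation = 7 and y_water = 5.5.
Reduced cost of lager: c₃ − yᵀa₃ = 25.5 − (7·2 + 5.5·3) = 25.5 − 30.5 = -5.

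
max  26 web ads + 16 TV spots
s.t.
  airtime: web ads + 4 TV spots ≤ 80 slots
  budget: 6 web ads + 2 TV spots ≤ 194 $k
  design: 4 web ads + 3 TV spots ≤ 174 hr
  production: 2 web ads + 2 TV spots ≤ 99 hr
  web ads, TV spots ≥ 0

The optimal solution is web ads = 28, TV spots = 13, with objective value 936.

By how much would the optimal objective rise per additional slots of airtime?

Check each constraint at x*: airtime 80/80 (tight); budget 194/194 (tight); design 151/174 (slack 23); production 82/99 (slack 17).
Slack constraints have shadow price 0 (complementary slackness).
Dual feasibility on the basic columns requires 1·y_airtime + 6·y_budget = 26, 4·y_airtime + 2·y_budget = 16.
Solving: y_airtime = 2, y_budget = 4.
Shadow price of airtime = 2.

2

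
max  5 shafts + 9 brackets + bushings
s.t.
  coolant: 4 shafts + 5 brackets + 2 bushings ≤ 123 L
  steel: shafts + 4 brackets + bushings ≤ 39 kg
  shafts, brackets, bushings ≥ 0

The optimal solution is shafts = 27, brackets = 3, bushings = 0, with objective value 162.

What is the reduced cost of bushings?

Both coolant and steel are binding at x*.
From A_Bᵀ y = c: 4·y_coolant + 1·y_steel = 5; 5·y_coolant + 4·y_steel = 9.
This yields shadow prices y_coolant = 1, y_steel = 1.
Reduced cost of bushings: c₃ − yᵀa₃ = 1 − (1·2 + 1·1) = 1 − 3 = -2.

-2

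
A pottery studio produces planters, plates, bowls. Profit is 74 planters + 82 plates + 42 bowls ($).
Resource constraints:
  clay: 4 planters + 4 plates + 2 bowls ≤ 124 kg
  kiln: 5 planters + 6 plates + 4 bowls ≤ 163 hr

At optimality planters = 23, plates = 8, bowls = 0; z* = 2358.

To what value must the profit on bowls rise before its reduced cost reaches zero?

Both clay and kiln are binding at x*.
From A_Bᵀ y = c: 4·y_clay + 5·y_kiln = 74; 4·y_clay + 6·y_kiln = 82.
→ y_clay = 8.5 and y_kiln = 8.
bowls enters the basis when its profit ≥ yᵀa₃ = 8.5·2 + 8·4 = 49.

49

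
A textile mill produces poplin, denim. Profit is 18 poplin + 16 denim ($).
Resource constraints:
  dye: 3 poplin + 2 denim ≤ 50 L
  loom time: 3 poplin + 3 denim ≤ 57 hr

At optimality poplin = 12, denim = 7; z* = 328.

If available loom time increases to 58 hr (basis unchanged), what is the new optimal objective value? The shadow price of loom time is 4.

Δb = 1, so new z* = 328 + (4)·(1) = 328 + 4 = 332.

332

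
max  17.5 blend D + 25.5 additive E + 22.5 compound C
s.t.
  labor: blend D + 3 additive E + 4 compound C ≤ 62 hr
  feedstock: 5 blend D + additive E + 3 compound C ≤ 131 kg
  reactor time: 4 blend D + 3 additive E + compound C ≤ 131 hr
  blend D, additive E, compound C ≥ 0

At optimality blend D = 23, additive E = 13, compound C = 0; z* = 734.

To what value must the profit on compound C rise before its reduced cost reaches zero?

25

At the optimum: labor uses 62 of 62 (binding); feedstock uses 128 of 131 (slack = 3); reactor time uses 131 of 131 (binding).
Slack constraints have shadow price 0 (complementary slackness).
Dual feasibility on the basic columns requires 1·y_labor + 4·y_reactor time = 17.5, 3·y_labor + 3·y_reactor time = 25.5.
→ y_labor = 5.5 and y_reactor time = 3.
compound C enters the basis when its profit ≥ yᵀa₃ = 5.5·4 + 3·1 = 25.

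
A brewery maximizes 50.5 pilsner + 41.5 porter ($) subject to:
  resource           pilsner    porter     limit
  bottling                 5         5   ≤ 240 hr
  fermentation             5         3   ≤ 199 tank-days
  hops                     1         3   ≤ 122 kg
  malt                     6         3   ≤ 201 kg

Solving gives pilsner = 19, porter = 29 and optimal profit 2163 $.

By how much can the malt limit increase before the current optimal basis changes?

Binding constraints: bottling, malt. The basis is B = [[5,5],[6,3]] with det -15.
Per unit increase in malt, x* moves by d = (0.3333, -0.3333).
The basis stays optimal until fermentation becomes binding; allowable increase = 25.5 kg.

25.5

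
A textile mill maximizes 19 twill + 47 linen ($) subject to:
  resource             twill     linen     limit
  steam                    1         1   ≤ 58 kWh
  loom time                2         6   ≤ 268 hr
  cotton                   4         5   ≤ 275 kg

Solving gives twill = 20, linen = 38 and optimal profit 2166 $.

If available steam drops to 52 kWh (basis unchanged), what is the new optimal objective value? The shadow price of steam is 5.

2136

Δb = -6, so new z* = 2166 + (5)·(-6) = 2166 − 30 = 2136.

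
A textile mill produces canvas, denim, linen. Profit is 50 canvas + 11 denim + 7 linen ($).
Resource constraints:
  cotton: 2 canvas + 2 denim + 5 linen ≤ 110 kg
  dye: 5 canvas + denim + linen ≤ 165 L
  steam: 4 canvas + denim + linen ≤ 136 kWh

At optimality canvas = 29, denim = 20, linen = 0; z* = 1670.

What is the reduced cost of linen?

Binding: dye and steam. Non-binding: cotton (12 unused).
Slack constraints have shadow price 0 (complementary slackness).
Dual feasibility on the basic columns requires 5·y_dye + 4·y_steam = 50, 1·y_dye + 1·y_steam = 11.
→ y_dye = 6 and y_steam = 5.
Reduced cost of linen: c₃ − yᵀa₃ = 7 − (6·1 + 5·1) = 7 − 11 = -4.

-4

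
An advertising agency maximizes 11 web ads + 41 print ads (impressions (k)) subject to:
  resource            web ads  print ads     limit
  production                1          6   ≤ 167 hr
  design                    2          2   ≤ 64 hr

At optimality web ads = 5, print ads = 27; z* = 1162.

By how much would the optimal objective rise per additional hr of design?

2.5

Check each constraint at x*: production 167/167 (tight); design 64/64 (tight).
From A_Bᵀ y = c: 1·y_production + 2·y_design = 11; 6·y_production + 2·y_design = 41.
This yields shadow prices y_production = 6, y_design = 2.5.
Shadow price of design = 2.5.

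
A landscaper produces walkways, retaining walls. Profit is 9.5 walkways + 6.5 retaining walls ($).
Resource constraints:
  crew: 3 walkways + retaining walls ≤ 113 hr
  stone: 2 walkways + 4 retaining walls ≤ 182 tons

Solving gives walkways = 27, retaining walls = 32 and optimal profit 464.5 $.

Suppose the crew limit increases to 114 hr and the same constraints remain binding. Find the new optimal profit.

Both crew and stone are binding at x*.
The binding rows give the dual system: 3·y_crew + 2·y_stone = 9.5 and 1·y_crew + 4·y_stone = 6.5.
→ y_crew = 2.5 and y_stone = 1.
Δz = y_crew·Δb = 2.5 × (1) = 2.5, so new z* = 464.5 + 2.5 = 467.

467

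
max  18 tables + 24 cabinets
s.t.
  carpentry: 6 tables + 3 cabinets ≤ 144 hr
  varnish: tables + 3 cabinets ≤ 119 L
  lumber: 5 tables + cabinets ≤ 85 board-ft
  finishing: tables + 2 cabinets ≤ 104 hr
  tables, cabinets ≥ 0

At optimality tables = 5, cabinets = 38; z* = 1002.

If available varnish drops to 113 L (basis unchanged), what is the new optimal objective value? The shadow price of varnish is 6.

966

Δb = -6, so new z* = 1002 + (6)·(-6) = 1002 − 36 = 966.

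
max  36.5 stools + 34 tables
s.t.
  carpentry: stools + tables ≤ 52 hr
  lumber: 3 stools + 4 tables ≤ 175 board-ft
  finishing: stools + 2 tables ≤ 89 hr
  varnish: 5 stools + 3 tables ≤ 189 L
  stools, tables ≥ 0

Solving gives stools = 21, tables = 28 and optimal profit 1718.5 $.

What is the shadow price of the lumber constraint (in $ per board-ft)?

5.5

At the optimum: carpentry uses 49 of 52 (slack = 3); lumber uses 175 of 175 (binding); finishing uses 77 of 89 (slack = 12); varnish uses 189 of 189 (binding).
Since carpentry, finishing are not tight, their duals are 0.
From A_Bᵀ y = c: 3·y_lumber + 5·y_varnish = 36.5; 4·y_lumber + 3·y_varnish = 34.
Solving: y_lumber = 5.5, y_varnish = 4.
Shadow price of lumber = 5.5.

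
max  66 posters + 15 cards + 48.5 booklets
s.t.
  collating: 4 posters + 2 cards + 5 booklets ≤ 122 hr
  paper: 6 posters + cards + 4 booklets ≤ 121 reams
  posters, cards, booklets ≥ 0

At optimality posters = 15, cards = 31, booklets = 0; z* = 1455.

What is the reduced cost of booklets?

-2.5

At the optimum: collating uses 122 of 122 (binding); paper uses 121 of 121 (binding).
Dual feasibility on the basic columns requires 4·y_collating + 6·y_paper = 66, 2·y_collating + 1·y_paper = 15.
This yields shadow prices y_collating = 3, y_paper = 9.
Reduced cost of booklets: c₃ − yᵀa₃ = 48.5 − (3·5 + 9·4) = 48.5 − 51 = -2.5.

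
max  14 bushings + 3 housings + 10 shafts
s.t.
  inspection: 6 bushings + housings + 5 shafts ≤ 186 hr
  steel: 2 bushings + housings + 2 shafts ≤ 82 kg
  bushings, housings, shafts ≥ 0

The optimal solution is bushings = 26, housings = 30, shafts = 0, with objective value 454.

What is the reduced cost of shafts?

-2

Both inspection and steel are binding at x*.
Dual feasibility on the basic columns requires 6·y_inspection + 2·y_steel = 14, 1·y_inspection + 1·y_steel = 3.
Solving: y_inspection = 2, y_steel = 1.
Reduced cost of shafts: c₃ − yᵀa₃ = 10 − (2·5 + 1·2) = 10 − 12 = -2.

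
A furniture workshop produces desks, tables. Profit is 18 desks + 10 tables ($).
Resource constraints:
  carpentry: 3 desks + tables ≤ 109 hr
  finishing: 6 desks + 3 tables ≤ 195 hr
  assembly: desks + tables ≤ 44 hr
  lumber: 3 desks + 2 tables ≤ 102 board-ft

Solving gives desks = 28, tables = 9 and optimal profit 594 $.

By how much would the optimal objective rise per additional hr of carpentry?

0

Binding: finishing and lumber. Non-binding: carpentry (16 unused), assembly (7 unused).
Since carpentry, assembly are not tight, their duals are 0.
Dual feasibility on the basic columns requires 6·y_finishing + 3·y_lumber = 18, 3·y_finishing + 2·y_lumber = 10.
Solving: y_finishing = 2, y_lumber = 2.
Shadow price of carpentry = 0.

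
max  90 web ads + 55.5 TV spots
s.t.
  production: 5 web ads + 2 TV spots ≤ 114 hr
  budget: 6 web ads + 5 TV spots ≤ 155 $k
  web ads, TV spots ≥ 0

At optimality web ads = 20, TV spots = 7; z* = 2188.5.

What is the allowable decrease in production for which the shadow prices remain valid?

Binding constraints: production, budget. The basis is B = [[5,2],[6,5]] with det 13.
Per unit decrease in production, x* moves by d = (-0.3846, 0.4615).
The basis stays optimal until web ads reaches 0; allowable decrease = 52 hr.

52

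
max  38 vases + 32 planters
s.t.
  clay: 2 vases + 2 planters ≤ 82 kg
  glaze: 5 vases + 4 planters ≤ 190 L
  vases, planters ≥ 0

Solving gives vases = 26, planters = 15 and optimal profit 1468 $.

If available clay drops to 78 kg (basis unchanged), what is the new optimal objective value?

Both clay and glaze are binding at x*.
Dual feasibility on the basic columns requires 2·y_clay + 5·y_glaze = 38, 2·y_clay + 4·y_glaze = 32.
→ y_clay = 4 and y_glaze = 6.
Δz = y_clay·Δb = 4 × (-4) = -16, so new z* = 1468 − 16 = 1452.

1452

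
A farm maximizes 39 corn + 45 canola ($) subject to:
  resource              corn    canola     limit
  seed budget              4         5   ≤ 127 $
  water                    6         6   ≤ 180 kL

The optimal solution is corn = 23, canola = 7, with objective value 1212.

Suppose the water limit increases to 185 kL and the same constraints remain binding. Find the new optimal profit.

1224.5

At the optimum: seed budget uses 127 of 127 (binding); water uses 180 of 180 (binding).
From A_Bᵀ y = c: 4·y_seed budget + 6·y_water = 39; 5·y_seed budget + 6·y_water = 45.
This yields shadow prices y_seed budget = 6, y_water = 2.5.
Δz = y_water·Δb = 2.5 × (5) = 12.5, so new z* = 1212 + 12.5 = 1224.5.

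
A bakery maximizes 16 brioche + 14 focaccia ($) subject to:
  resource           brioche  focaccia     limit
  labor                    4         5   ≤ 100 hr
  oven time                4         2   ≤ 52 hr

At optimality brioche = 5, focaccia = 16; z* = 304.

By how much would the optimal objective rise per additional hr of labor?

2

Both labor and oven time are binding at x*.
Dual feasibility on the basic columns requires 4·y_labor + 4·y_oven time = 16, 5·y_labor + 2·y_oven time = 14.
Solving: y_labor = 2, y_oven time = 2.
Shadow price of labor = 2.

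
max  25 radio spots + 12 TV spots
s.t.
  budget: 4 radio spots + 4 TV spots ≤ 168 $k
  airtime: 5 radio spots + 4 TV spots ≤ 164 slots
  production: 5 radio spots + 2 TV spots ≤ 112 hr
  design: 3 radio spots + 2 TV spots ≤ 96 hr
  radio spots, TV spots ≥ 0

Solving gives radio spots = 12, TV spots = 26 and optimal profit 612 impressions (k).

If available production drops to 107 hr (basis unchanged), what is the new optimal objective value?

At the optimum: budget uses 152 of 168 (slack = 16); airtime uses 164 of 164 (binding); production uses 112 of 112 (binding); design uses 88 of 96 (slack = 8).
Slack constraints have shadow price 0 (complementary slackness).
From A_Bᵀ y = c: 5·y_airtime + 5·y_production = 25; 4·y_airtime + 2·y_production = 12.
This yields shadow prices y_airtime = 1, y_production = 4.
Δz = y_production·Δb = 4 × (-5) = -20, so new z* = 612 − 20 = 592.

592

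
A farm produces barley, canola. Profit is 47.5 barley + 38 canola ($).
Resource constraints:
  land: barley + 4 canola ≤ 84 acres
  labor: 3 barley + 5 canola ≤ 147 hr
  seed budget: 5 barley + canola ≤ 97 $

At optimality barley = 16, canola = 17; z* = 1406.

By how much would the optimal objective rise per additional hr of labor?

At the optimum: land uses 84 of 84 (binding); labor uses 133 of 147 (slack = 14); seed budget uses 97 of 97 (binding).
Since labor is not tight, its dual is 0.
Dual feasibility on the basic columns requires 1·y_land + 5·y_seed budget = 47.5, 4·y_land + 1·y_seed budget = 38.
This yields shadow prices y_land = 7.5, y_seed budget = 8.
Shadow price of labor = 0.

0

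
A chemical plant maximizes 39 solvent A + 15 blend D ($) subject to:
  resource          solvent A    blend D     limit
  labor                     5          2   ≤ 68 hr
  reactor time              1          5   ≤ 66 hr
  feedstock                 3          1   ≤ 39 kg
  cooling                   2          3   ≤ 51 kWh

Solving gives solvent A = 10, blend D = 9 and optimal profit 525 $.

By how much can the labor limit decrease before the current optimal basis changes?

3

Binding constraints: labor, feedstock. The basis is B = [[5,2],[3,1]] with det -1.
Per unit decrease in labor, x* moves by d = (1, -3).
The basis stays optimal until blend D reaches 0; allowable decrease = 3 hr.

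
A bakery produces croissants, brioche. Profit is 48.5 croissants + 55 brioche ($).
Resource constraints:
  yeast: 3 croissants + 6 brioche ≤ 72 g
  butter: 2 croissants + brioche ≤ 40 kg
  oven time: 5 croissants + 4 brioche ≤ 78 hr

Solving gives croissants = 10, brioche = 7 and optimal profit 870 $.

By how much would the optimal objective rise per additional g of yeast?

At the optimum: yeast uses 72 of 72 (binding); butter uses 27 of 40 (slack = 13); oven time uses 78 of 78 (binding).
Since butter is not tight, its dual is 0.
The binding rows give the dual system: 3·y_yeast + 5·y_oven time = 48.5 and 6·y_yeast + 4·y_oven time = 55.
→ y_yeast = 4.5 and y_oven time = 7.
Shadow price of yeast = 4.5.

4.5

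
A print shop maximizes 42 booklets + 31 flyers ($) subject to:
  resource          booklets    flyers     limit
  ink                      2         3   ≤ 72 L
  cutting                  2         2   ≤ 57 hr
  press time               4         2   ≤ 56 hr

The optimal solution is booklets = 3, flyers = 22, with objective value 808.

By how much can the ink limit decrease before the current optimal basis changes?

44

Binding constraints: ink, press time. The basis is B = [[2,3],[4,2]] with det -8.
Per unit decrease in ink, x* moves by d = (0.25, -0.5).
The basis stays optimal until flyers reaches 0; allowable decrease = 44 L.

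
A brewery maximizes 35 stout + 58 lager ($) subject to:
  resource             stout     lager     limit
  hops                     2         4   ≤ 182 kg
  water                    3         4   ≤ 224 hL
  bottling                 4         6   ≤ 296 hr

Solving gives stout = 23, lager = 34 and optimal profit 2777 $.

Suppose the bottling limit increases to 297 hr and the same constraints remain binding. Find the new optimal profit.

2783

Binding: hops and bottling. Non-binding: water (19 unused).
By complementary slackness, y = 0 for the non-binding constraint.
Dual feasibility on the basic columns requires 2·y_hops + 4·y_bottling = 35, 4·y_hops + 6·y_bottling = 58.
This yields shadow prices y_hops = 5.5, y_bottling = 6.
Δz = y_bottling·Δb = 6 × (1) = 6, so new z* = 2777 + 6 = 2783.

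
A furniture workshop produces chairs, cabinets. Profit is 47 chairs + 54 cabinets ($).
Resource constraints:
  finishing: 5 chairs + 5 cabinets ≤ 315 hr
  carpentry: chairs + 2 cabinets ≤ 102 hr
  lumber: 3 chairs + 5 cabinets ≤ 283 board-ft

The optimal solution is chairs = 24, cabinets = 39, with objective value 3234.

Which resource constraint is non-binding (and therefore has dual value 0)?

finishing: 315/315 (binding)
carpentry: 102/102 (binding)
lumber: 267/283 (slack 16)
By complementary slackness, a constraint with positive slack has shadow price 0 → lumber.

lumber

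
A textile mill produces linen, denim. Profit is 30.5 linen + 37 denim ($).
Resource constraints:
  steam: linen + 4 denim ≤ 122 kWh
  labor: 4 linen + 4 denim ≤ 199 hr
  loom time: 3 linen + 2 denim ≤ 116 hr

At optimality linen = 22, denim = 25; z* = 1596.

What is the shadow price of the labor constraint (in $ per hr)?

At the optimum: steam uses 122 of 122 (binding); labor uses 188 of 199 (slack = 11); loom time uses 116 of 116 (binding).
By complementary slackness, y = 0 for the non-binding constraint.
The binding rows give the dual system: 1·y_steam + 3·y_loom time = 30.5 and 4·y_steam + 2·y_loom time = 37.
This yields shadow prices y_steam = 5, y_loom time = 8.5.
Shadow price of labor = 0.

0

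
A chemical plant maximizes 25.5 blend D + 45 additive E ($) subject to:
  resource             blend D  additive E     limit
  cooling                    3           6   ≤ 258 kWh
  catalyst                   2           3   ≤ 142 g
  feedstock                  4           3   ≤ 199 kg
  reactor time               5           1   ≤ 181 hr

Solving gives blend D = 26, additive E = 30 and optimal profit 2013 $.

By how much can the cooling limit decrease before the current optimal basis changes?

2.5

Binding constraints: cooling, catalyst. The basis is B = [[3,6],[2,3]] with det -3.
Per unit decrease in cooling, x* moves by d = (1, -0.6667).
The basis stays optimal until feedstock becomes binding; allowable decrease = 2.5 kWh.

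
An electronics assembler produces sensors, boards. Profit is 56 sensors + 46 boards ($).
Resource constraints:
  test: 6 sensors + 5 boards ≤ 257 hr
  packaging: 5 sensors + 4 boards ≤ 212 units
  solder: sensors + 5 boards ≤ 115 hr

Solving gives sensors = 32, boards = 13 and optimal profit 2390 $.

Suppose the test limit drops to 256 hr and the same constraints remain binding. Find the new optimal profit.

2384

Binding: test and packaging. Non-binding: solder (18 unused).
Since solder is not tight, its dual is 0.
The binding rows give the dual system: 6·y_test + 5·y_packaging = 56 and 5·y_test + 4·y_packaging = 46.
→ y_test = 6 and y_packaging = 4.
Δz = y_test·Δb = 6 × (-1) = -6, so new z* = 2390 − 6 = 2384.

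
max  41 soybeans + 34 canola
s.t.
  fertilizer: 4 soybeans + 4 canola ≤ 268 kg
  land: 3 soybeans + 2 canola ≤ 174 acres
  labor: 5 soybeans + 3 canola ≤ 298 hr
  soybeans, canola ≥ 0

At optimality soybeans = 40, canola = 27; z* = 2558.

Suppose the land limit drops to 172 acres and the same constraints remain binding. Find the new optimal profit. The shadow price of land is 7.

Δb = -2, so new z* = 2558 + (7)·(-2) = 2558 − 14 = 2544.

2544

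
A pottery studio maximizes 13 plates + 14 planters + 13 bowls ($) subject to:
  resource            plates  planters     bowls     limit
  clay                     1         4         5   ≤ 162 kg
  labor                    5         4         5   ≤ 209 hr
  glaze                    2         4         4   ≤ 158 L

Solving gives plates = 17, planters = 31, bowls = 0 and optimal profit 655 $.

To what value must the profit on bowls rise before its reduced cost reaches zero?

Binding: labor and glaze. Non-binding: clay (21 unused).
By complementary slackness, y = 0 for the non-binding constraint.
The binding rows give the dual system: 5·y_labor + 2·y_glaze = 13 and 4·y_labor + 4·y_glaze = 14.
→ y_labor = 2 and y_glaze = 1.5.
bowls enters the basis when its profit ≥ yᵀa₃ = 2·5 + 1.5·4 = 16.

16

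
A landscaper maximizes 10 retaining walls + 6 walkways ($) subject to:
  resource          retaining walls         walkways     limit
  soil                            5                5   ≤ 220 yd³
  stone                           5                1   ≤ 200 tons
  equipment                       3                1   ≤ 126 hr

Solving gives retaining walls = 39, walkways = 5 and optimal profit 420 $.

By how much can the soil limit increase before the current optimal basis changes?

40

Binding constraints: soil, stone. The basis is B = [[5,5],[5,1]] with det -20.
Per unit increase in soil, x* moves by d = (-0.05, 0.25).
The basis stays optimal until equipment becomes binding; allowable increase = 40 yd³.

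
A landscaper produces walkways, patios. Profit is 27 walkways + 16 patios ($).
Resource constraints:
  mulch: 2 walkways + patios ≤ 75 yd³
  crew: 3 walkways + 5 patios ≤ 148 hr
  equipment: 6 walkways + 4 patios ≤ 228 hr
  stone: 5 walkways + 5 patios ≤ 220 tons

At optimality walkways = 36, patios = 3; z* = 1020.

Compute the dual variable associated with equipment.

2.5

Check each constraint at x*: mulch 75/75 (tight); crew 123/148 (slack 25); equipment 228/228 (tight); stone 195/220 (slack 25).
Since crew, stone are not tight, their duals are 0.
The binding rows give the dual system: 2·y_mulch + 6·y_equipment = 27 and 1·y_mulch + 4·y_equipment = 16.
→ y_mulch = 6 and y_equipment = 2.5.
Shadow price of equipment = 2.5.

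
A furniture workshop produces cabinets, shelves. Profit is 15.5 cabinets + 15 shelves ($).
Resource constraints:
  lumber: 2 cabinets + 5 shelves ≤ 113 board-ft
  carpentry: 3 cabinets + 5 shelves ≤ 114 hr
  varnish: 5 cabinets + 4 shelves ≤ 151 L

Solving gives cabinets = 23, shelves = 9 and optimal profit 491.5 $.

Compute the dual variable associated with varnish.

Check each constraint at x*: lumber 91/113 (slack 22); carpentry 114/114 (tight); varnish 151/151 (tight).
Slack constraints have shadow price 0 (complementary slackness).
From A_Bᵀ y = c: 3·y_carpentry + 5·y_varnish = 15.5; 5·y_carpentry + 4·y_varnish = 15.
This yields shadow prices y_carpentry = 1, y_varnish = 2.5.
Shadow price of varnish = 2.5.

2.5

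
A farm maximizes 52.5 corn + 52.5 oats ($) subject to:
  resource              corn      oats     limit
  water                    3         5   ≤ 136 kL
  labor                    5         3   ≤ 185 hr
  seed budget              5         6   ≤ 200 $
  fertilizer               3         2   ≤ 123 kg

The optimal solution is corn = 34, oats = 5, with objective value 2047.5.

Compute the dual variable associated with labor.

3.5

At the optimum: water uses 127 of 136 (slack = 9); labor uses 185 of 185 (binding); seed budget uses 200 of 200 (binding); fertilizer uses 112 of 123 (slack = 11).
Slack constraints have shadow price 0 (complementary slackness).
The binding rows give the dual system: 5·y_labor + 5·y_seed budget = 52.5 and 3·y_labor + 6·y_seed budget = 52.5.
Solving: y_labor = 3.5, y_seed budget = 7.
Shadow price of labor = 3.5.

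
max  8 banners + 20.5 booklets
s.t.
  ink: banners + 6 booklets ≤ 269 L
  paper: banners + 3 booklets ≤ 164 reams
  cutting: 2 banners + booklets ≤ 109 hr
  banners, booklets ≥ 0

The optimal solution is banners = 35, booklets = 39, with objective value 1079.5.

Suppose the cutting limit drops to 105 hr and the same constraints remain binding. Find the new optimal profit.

At the optimum: ink uses 269 of 269 (binding); paper uses 152 of 164 (slack = 12); cutting uses 109 of 109 (binding).
By complementary slackness, y = 0 for the non-binding constraint.
From A_Bᵀ y = c: 1·y_ink + 2·y_cutting = 8; 6·y_ink + 1·y_cutting = 20.5.
This yields shadow prices y_ink = 3, y_cutting = 2.5.
Δz = y_cutting·Δb = 2.5 × (-4) = -10, so new z* = 1079.5 − 10 = 1069.5.

1069.5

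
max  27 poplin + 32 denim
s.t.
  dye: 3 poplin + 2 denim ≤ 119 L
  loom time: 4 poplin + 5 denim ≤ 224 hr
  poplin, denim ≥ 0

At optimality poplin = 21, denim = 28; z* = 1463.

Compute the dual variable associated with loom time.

6

At the optimum: dye uses 119 of 119 (binding); loom time uses 224 of 224 (binding).
The binding rows give the dual system: 3·y_dye + 4·y_loom time = 27 and 2·y_dye + 5·y_loom time = 32.
Solving: y_dye = 1, y_loom time = 6.
Shadow price of loom time = 6.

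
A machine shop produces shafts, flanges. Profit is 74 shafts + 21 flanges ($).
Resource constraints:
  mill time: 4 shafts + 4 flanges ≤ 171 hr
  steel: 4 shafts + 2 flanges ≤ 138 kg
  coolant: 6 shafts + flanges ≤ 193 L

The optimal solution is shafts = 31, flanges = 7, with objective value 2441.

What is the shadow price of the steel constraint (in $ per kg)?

Check each constraint at x*: mill time 152/171 (slack 19); steel 138/138 (tight); coolant 193/193 (tight).
Since mill time is not tight, its dual is 0.
Dual feasibility on the basic columns requires 4·y_steel + 6·y_coolant = 74, 2·y_steel + 1·y_coolant = 21.
→ y_steel = 6.5 and y_coolant = 8.
Shadow price of steel = 6.5.

6.5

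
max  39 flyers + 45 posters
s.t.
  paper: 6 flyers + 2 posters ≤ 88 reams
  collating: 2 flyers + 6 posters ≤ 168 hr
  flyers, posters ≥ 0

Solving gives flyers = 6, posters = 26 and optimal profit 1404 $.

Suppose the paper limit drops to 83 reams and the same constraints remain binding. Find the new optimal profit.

At the optimum: paper uses 88 of 88 (binding); collating uses 168 of 168 (binding).
Dual feasibility on the basic columns requires 6·y_paper + 2·y_collating = 39, 2·y_paper + 6·y_collating = 45.
Solving: y_paper = 4.5, y_collating = 6.
Δz = y_paper·Δb = 4.5 × (-5) = -22.5, so new z* = 1404 − 22.5 = 1381.5.

1381.5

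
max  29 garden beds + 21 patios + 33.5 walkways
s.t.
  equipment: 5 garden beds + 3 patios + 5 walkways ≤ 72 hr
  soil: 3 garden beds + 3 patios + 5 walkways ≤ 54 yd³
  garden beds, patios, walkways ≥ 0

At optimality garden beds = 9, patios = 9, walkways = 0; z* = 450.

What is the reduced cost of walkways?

Check each constraint at x*: equipment 72/72 (tight); soil 54/54 (tight).
The binding rows give the dual system: 5·y_equipment + 3·y_soil = 29 and 3·y_equipment + 3·y_soil = 21.
→ y_equipment = 4 and y_soil = 3.
Reduced cost of walkways: c₃ − yᵀa₃ = 33.5 − (4·5 + 3·5) = 33.5 − 35 = -1.5.

-1.5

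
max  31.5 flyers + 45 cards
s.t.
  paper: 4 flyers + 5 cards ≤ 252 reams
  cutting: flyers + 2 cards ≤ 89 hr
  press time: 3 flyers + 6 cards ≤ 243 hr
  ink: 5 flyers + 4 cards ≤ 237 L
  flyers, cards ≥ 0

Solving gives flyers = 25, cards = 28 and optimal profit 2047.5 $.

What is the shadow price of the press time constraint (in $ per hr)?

5.5

At the optimum: paper uses 240 of 252 (slack = 12); cutting uses 81 of 89 (slack = 8); press time uses 243 of 243 (binding); ink uses 237 of 237 (binding).
Slack constraints have shadow price 0 (complementary slackness).
From A_Bᵀ y = c: 3·y_press time + 5·y_ink = 31.5; 6·y_press time + 4·y_ink = 45.
This yields shadow prices y_press time = 5.5, y_ink = 3.
Shadow price of press time = 5.5.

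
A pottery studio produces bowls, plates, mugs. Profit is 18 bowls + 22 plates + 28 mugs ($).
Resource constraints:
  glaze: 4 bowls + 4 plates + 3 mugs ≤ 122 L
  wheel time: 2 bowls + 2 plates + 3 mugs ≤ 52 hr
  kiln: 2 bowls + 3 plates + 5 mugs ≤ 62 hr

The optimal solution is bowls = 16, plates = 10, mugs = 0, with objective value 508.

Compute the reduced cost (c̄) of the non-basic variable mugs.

Check each constraint at x*: glaze 104/122 (slack 18); wheel time 52/52 (tight); kiln 62/62 (tight).
Since glaze is not tight, its dual is 0.
From A_Bᵀ y = c: 2·y_wheel time + 2·y_kiln = 18; 2·y_wheel time + 3·y_kiln = 22.
Solving: y_wheel time = 5, y_kiln = 4.
Reduced cost of mugs: c₃ − yᵀa₃ = 28 − (5·3 + 4·5) = 28 − 35 = -7.

-7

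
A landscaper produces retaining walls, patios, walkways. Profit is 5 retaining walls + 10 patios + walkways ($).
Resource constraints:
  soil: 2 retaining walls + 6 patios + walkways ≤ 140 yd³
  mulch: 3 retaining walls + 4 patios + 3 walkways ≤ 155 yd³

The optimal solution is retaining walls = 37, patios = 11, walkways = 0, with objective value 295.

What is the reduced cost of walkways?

Check each constraint at x*: soil 140/140 (tight); mulch 155/155 (tight).
Dual feasibility on the basic columns requires 2·y_soil + 3·y_mulch = 5, 6·y_soil + 4·y_mulch = 10.
→ y_soil = 1 and y_mulch = 1.
Reduced cost of walkways: c₃ − yᵀa₃ = 1 − (1·1 + 1·3) = 1 − 4 = -3.

-3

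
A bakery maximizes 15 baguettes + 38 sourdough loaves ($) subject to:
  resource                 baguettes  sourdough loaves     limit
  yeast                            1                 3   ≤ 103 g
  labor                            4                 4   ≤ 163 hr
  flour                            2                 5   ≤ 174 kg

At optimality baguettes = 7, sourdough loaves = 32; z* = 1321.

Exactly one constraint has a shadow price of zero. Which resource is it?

yeast: 103/103 (binding)
labor: 156/163 (slack 7)
flour: 174/174 (binding)
By complementary slackness, a constraint with positive slack has shadow price 0 → labor.

labor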